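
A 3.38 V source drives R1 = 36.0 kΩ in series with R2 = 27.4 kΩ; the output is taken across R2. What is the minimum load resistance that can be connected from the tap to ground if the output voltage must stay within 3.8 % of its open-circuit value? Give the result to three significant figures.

Output resistance R_th = R1‖R2 = (36.0 × 27.4)/63.40 = 15.56 kΩ.
The fractional drop is R_th/(R_th + R_L); requiring this ≤ 0.0380 gives R_L ≥ R_th(1/0.0380 − 1) = 15.56 × 25.32 = 394 kΩ.

R_L(min) ≈ 394 kΩ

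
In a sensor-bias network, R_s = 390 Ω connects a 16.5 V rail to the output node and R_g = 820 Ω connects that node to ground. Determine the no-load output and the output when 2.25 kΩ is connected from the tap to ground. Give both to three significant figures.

Open-circuit: V = 16.5 × 820/(390 + 820) = 11.2 V.
With the load, R_g becomes R_g‖R_L = 601.0 Ω, so V = 16.5 × 601.0/991.0 = 10.0 V.

Unloaded: 11.2 V; loaded: 10.0 V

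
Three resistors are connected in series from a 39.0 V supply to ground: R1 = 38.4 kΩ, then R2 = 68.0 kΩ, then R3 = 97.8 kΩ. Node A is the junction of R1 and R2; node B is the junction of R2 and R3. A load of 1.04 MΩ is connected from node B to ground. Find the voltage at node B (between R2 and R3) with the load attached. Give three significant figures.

At node B, R3 is in parallel with the load: R3‖R_L = 89.39 kΩ.
Below node A the resistance is R2 + (R3‖R_L) = 157.4 kΩ, so V_A = 39.0 × 157.4/195.8 = 31.35 V.
Then V_B = V_A × (R3‖R_L)/(R2 + R3‖R_L) = 31.35 × 89.39/157.4 = 17.8 V.

V ≈ 17.8 V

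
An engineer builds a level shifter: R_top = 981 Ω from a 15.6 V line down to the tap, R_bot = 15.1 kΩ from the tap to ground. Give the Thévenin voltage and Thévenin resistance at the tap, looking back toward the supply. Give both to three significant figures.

V_th = 14.6 V, R_th = 921 Ω

V_th is the open-circuit tap voltage: 15.6 × 15100/(981 + 15100) = 14.6 V.
With the supply zeroed, R_top and R_bot appear in parallel from the tap: R_th = R_top‖R_bot = (981 × 15100)/16080 = 921 Ω.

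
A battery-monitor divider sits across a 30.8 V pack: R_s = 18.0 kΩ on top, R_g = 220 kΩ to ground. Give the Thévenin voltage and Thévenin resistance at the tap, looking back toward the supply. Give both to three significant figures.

V_th = 28.5 V, R_th = 16.6 kΩ

V_th is the open-circuit tap voltage: 30.8 × 220/(18.0 + 220) = 28.5 V.
With the supply zeroed, R_s and R_g appear in parallel from the tap: R_th = R_s‖R_g = (18.0 × 220)/238.0 = 16.6 kΩ.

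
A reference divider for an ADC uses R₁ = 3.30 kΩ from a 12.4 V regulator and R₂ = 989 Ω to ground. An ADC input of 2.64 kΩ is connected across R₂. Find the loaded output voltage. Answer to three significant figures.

The load sits in parallel with R₂: R₂‖R_L = (989 × 2640) / (989 + 2640) = 719.5 Ω.
V_out = 12.4 × 719.5 / (3300 + 719.5) = 12.4 × 719.5/4019 = 2.22 V.

V_out ≈ 2.22 V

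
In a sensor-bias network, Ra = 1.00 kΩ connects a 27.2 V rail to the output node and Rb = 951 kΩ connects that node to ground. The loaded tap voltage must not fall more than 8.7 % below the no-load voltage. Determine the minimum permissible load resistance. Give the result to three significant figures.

R_L(min) ≈ 10.5 kΩ

Output resistance R_th = Ra‖Rb = (1000 × 951000)/952000 = 998.9 Ω.
The fractional drop is R_th/(R_th + R_L); requiring this ≤ 0.0870 gives R_L ≥ R_th(1/0.0870 − 1) = 998.9 × 10.49 = 10.5 kΩ.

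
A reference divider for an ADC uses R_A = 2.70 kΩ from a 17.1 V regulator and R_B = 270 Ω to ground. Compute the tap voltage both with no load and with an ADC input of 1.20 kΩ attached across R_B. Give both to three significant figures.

Unloaded: 1.55 V; loaded: 1.29 V

Open-circuit: V = 17.1 × 270/(2700 + 270) = 1.55 V.
With the load, R_B becomes R_B‖R_L = 220.4 Ω, so V = 17.1 × 220.4/2920 = 1.29 V.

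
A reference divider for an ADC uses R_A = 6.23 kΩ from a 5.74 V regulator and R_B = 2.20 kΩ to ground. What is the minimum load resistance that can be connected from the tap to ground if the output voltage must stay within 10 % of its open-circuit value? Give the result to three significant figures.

R_L(min) ≈ 14.6 kΩ

Output resistance R_th = R_A‖R_B = (6.23 × 2.20)/8.430 = 1.626 kΩ.
The fractional drop is R_th/(R_th + R_L); requiring this ≤ 0.100 gives R_L ≥ R_th(1/0.100 − 1) = 1.626 × 9.000 = 14.6 kΩ.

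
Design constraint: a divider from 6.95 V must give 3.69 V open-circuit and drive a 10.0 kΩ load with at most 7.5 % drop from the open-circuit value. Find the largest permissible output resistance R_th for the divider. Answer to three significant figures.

Loading drop = R_th/(R_th + R_L) ≤ 0.0750, so R_th ≤ R_L · ε/(1−ε) = 10.0 kΩ × 0.0750/0.9250 = 811 Ω.

R_th ≤ 811 Ω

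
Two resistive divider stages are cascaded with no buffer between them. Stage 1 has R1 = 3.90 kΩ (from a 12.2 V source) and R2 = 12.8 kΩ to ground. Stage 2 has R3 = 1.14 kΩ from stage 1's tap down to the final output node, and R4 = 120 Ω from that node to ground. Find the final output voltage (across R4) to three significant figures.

V_out ≈ 0.264 V

Stage 2 presents R3+R4 = 1260 Ω as a load on stage 1's tap.
Stage 1's lower leg becomes R2‖(R3+R4) = 1147 Ω, so V_mid = 12.2 × 1147/5047 = 2.773 V.
Stage 2 is itself unloaded: V_out = V_mid × R4/(R3+R4) = 2.773 × 120/1260 = 0.264 V.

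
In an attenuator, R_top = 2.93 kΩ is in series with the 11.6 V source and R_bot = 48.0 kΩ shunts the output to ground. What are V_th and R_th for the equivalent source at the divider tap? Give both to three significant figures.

V_th is the open-circuit tap voltage: 11.6 × 48.0/(2.93 + 48.0) = 10.9 V.
With the supply zeroed, R_top and R_bot appear in parallel from the tap: R_th = R_top‖R_bot = (2.93 × 48.0)/50.93 = 2.76 kΩ.

V_th = 10.9 V, R_th = 2.76 kΩ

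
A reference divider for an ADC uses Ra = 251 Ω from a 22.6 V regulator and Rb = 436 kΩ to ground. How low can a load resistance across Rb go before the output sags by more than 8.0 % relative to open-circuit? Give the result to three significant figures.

Output resistance R_th = Ra‖Rb = (251 × 436000)/436300 = 250.9 Ω.
The fractional drop is R_th/(R_th + R_L); requiring this ≤ 0.0800 gives R_L ≥ R_th(1/0.0800 − 1) = 250.9 × 11.50 = 2.88 kΩ.

R_L(min) ≈ 2.88 kΩ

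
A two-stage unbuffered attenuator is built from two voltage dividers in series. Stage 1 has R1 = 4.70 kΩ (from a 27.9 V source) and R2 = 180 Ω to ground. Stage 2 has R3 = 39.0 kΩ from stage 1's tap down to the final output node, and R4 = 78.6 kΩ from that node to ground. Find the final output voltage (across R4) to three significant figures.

V_out ≈ 0.687 V

Stage 2 presents R3+R4 = 117600 Ω as a load on stage 1's tap.
Stage 1's lower leg becomes R2‖(R3+R4) = 179.7 Ω, so V_mid = 27.9 × 179.7/4880 = 1.028 V.
Stage 2 is itself unloaded: V_out = V_mid × R4/(R3+R4) = 1.028 × 78600/117600 = 0.687 V.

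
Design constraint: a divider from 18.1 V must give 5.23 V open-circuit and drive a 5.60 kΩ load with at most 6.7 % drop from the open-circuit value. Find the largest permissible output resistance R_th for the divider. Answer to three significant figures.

Loading drop = R_th/(R_th + R_L) ≤ 0.0670, so R_th ≤ R_L · ε/(1−ε) = 5.60 kΩ × 0.0670/0.9330 = 402 Ω.

R_th ≤ 402 Ω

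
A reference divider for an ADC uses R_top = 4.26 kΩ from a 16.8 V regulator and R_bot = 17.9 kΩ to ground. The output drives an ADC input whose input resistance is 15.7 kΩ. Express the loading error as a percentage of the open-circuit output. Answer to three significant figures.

The divider's output (Thévenin) resistance is R_top‖R_bot = 3.441 kΩ.
Fractional drop under load = R_th/(R_th + R_L) = 3.441 / (3.441 + 15.7) = 0.1798.
So the output falls by 18.0 %.

18.0 %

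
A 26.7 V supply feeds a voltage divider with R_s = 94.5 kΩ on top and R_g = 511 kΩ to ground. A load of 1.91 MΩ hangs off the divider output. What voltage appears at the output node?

V_out ≈ 21.6 V

The load sits in parallel with R_g: R_g‖R_L = (511 × 1910) / (511 + 1910) = 403.1 kΩ.
V_out = 26.7 × 403.1 / (94.5 + 403.1) = 26.7 × 403.1/497.6 = 21.6 V.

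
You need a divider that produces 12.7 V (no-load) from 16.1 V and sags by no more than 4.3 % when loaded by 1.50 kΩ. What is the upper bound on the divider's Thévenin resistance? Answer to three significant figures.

Loading drop = R_th/(R_th + R_L) ≤ 0.0430, so R_th ≤ R_L · ε/(1−ε) = 1.50 kΩ × 0.0430/0.9570 = 67.4 Ω.
(Any R1, R2 with R2/(R1+R2) = 0.789 and R1‖R2 ≤ 67.4 Ω will meet the spec.)

R_th ≤ 67.4 Ω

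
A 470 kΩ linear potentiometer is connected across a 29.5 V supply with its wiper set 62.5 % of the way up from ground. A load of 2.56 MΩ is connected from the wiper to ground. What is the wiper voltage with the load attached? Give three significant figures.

V ≈ 17.7 V

The wiper splits the pot into (1−α)R = 176.2 kΩ above and αR = 293.8 kΩ below.
Lower section ‖ load = 263.5 kΩ.
V_wiper = 29.5 × 263.5/(176.2 + 263.5) = 17.7 V.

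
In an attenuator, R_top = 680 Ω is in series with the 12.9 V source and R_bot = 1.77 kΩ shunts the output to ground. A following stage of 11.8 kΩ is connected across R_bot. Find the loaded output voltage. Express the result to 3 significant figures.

The load sits in parallel with R_bot: R_bot‖R_L = (1770 × 11800) / (1770 + 11800) = 1539 Ω.
V_out = 12.9 × 1539 / (680 + 1539) = 12.9 × 1539/2219 = 8.95 V.
(Unloaded it would have been 9.32 V.)

V_out ≈ 8.95 V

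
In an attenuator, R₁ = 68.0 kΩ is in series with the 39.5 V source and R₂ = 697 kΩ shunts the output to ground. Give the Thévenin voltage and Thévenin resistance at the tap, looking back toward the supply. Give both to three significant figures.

V_th is the open-circuit tap voltage: 39.5 × 697/(68.0 + 697) = 36.0 V.
With the supply zeroed, R₁ and R₂ appear in parallel from the tap: R_th = R₁‖R₂ = (68.0 × 697)/765.0 = 62.0 kΩ.

V_th = 36.0 V, R_th = 62.0 kΩ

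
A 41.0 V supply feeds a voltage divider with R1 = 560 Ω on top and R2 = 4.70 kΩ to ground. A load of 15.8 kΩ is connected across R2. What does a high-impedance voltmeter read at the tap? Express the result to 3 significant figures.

The load sits in parallel with R2: R2‖R_L = (4700 × 15800) / (4700 + 15800) = 3622 Ω.
V_out = 41.0 × 3622 / (560 + 3622) = 41.0 × 3622/4182 = 35.5 V.

V_out ≈ 35.5 V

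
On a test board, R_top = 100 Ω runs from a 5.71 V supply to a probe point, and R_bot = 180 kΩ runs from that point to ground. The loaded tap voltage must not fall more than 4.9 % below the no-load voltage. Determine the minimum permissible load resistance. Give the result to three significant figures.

Output resistance R_th = R_top‖R_bot = (100 × 180000)/180100 = 99.94 Ω.
The fractional drop is R_th/(R_th + R_L); requiring this ≤ 0.0490 gives R_L ≥ R_th(1/0.0490 − 1) = 99.94 × 19.41 = 1.94 kΩ.

R_L(min) ≈ 1.94 kΩ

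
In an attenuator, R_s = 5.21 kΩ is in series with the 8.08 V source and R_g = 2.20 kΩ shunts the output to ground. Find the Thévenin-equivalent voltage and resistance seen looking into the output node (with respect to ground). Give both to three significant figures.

V_th is the open-circuit tap voltage: 8.08 × 2.20/(5.21 + 2.20) = 2.40 V.
With the supply zeroed, R_s and R_g appear in parallel from the tap: R_th = R_s‖R_g = (5.21 × 2.20)/7.410 = 1.55 kΩ.

V_th = 2.40 V, R_th = 1.55 kΩ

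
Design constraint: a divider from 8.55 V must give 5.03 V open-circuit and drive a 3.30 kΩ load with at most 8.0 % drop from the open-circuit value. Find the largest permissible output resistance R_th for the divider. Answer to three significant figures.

R_th ≤ 287 Ω

Loading drop = R_th/(R_th + R_L) ≤ 0.0800, so R_th ≤ R_L · ε/(1−ε) = 3.30 kΩ × 0.0800/0.9200 = 287 Ω.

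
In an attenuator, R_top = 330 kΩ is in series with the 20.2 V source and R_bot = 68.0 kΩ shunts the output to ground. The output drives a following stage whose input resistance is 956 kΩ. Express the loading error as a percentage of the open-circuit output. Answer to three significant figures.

The divider's output (Thévenin) resistance is R_top‖R_bot = 56.38 kΩ.
Fractional drop under load = R_th/(R_th + R_L) = 56.38 / (56.38 + 956) = 0.05569.
So the output falls by 5.57 %.

5.57 %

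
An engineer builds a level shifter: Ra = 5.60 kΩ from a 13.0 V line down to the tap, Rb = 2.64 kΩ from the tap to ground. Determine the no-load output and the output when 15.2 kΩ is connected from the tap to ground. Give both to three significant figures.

Unloaded: 4.17 V; loaded: 3.73 V

Open-circuit: V = 13.0 × 2.64/(5.60 + 2.64) = 4.17 V.
With the load, Rb becomes Rb‖R_L = 2.249 kΩ, so V = 13.0 × 2.249/7.849 = 3.73 V.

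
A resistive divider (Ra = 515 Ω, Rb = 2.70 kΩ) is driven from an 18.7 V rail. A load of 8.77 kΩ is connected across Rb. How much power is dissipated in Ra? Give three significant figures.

Total resistance from the source is Ra + (Rb‖R_L) = 2579 Ω, so I = 18.7/2579 Ω = 7.250 mA.
P = I²·Ra = (7.250 mA)² × 515 Ω = 27.1 mW.

P ≈ 27.1 mW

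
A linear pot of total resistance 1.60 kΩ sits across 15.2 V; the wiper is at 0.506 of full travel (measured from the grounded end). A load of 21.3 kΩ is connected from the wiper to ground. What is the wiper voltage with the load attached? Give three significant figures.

V ≈ 7.55 V

The wiper splits the pot into (1−α)R = 790.4 Ω above and αR = 809.6 Ω below.
Lower section ‖ load = 780.0 Ω.
V_wiper = 15.2 × 780.0/(790.4 + 780.0) = 7.55 V.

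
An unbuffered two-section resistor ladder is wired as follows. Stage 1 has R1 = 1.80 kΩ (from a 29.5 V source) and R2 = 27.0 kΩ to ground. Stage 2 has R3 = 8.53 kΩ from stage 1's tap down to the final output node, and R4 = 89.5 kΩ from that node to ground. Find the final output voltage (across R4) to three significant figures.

Stage 2 presents R3+R4 = 98.03 kΩ as a load on stage 1's tap.
Stage 1's lower leg becomes R2‖(R3+R4) = 21.17 kΩ, so V_mid = 29.5 × 21.17/22.97 = 27.19 V.
Stage 2 is itself unloaded: V_out = V_mid × R4/(R3+R4) = 27.19 × 89.5/98.03 = 24.8 V.

V_out ≈ 24.8 V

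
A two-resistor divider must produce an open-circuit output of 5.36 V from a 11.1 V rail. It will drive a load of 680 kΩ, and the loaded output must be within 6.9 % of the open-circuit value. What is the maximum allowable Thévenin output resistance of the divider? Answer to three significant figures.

R_th ≤ 50.4 kΩ

Loading drop = R_th/(R_th + R_L) ≤ 0.0690, so R_th ≤ R_L · ε/(1−ε) = 680 kΩ × 0.0690/0.9310 = 50.4 kΩ.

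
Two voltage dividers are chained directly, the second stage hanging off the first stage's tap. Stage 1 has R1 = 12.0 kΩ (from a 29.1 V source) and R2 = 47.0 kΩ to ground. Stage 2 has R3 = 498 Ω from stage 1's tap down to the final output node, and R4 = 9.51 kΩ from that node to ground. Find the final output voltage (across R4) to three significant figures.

Stage 2 presents R3+R4 = 10010 Ω as a load on stage 1's tap.
Stage 1's lower leg becomes R2‖(R3+R4) = 8251 Ω, so V_mid = 29.1 × 8251/20250 = 11.86 V.
Stage 2 is itself unloaded: V_out = V_mid × R4/(R3+R4) = 11.86 × 9510/10010 = 11.3 V.

V_out ≈ 11.3 V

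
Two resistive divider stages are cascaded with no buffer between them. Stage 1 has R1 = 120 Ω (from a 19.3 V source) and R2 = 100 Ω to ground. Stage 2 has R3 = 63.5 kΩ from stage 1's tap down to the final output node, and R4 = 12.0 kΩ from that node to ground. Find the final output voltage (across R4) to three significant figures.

V_out ≈ 1.39 V

Stage 2 presents R3+R4 = 75500 Ω as a load on stage 1's tap.
Stage 1's lower leg becomes R2‖(R3+R4) = 99.87 Ω, so V_mid = 19.3 × 99.87/219.9 = 8.766 V.
Stage 2 is itself unloaded: V_out = V_mid × R4/(R3+R4) = 8.766 × 12000/75500 = 1.39 V.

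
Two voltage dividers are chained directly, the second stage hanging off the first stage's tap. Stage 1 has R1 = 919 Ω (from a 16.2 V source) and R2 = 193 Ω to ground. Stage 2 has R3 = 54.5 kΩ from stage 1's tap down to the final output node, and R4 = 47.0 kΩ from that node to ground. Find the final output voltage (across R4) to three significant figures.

V_out ≈ 1.30 V

Stage 2 presents R3+R4 = 101500 Ω as a load on stage 1's tap.
Stage 1's lower leg becomes R2‖(R3+R4) = 192.6 Ω, so V_mid = 16.2 × 192.6/1112 = 2.807 V.
Stage 2 is itself unloaded: V_out = V_mid × R4/(R3+R4) = 2.807 × 47000/101500 = 1.30 V.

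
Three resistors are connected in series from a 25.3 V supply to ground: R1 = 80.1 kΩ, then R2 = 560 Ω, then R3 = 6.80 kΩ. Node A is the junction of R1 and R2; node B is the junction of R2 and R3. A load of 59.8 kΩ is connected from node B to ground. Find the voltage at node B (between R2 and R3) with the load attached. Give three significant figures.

V ≈ 1.78 V

At node B, R3 is in parallel with the load: R3‖R_L = 6106 Ω.
Below node A the resistance is R2 + (R3‖R_L) = 6666 Ω, so V_A = 25.3 × 6666/86770 = 1.944 V.
Then V_B = V_A × (R3‖R_L)/(R2 + R3‖R_L) = 1.944 × 6106/6666 = 1.78 V.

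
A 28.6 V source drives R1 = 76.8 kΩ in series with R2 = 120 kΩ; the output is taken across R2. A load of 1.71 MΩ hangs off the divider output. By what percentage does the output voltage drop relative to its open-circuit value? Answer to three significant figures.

The divider's output (Thévenin) resistance is R1‖R2 = 46.83 kΩ.
Fractional drop under load = R_th/(R_th + R_L) = 46.83 / (46.83 + 1710) = 0.02666.
So the output falls by 2.67 %.

2.67 %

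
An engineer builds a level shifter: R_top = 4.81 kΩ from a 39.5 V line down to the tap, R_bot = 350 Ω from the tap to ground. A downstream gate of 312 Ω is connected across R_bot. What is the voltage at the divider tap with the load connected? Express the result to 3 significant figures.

V_out ≈ 1.31 V

The load sits in parallel with R_bot: R_bot‖R_L = (350 × 312) / (350 + 312) = 165.0 Ω.
V_out = 39.5 × 165.0 / (4810 + 165.0) = 39.5 × 165.0/4975 = 1.31 V.
(Unloaded it would have been 2.68 V.)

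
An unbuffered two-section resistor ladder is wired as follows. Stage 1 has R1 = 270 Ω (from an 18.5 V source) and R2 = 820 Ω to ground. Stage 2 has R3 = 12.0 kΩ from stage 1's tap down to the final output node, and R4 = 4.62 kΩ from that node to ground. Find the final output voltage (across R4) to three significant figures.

Stage 2 presents R3+R4 = 16620 Ω as a load on stage 1's tap.
Stage 1's lower leg becomes R2‖(R3+R4) = 781.4 Ω, so V_mid = 18.5 × 781.4/1051 = 13.75 V.
Stage 2 is itself unloaded: V_out = V_mid × R4/(R3+R4) = 13.75 × 4620/16620 = 3.82 V.

V_out ≈ 3.82 V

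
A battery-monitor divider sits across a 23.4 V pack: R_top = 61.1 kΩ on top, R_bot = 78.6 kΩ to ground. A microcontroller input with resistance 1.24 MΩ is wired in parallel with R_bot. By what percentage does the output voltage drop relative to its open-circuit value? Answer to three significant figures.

The divider's output (Thévenin) resistance is R_top‖R_bot = 34.38 kΩ.
Fractional drop under load = R_th/(R_th + R_L) = 34.38 / (34.38 + 1240) = 0.02698.
So the output falls by 2.70 %.

2.70 %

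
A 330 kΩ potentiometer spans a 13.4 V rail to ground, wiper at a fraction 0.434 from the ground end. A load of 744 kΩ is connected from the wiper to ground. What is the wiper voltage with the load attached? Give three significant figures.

V ≈ 5.24 V

The wiper splits the pot into (1−α)R = 186.8 kΩ above and αR = 143.2 kΩ below.
Lower section ‖ load = 120.1 kΩ.
V_wiper = 13.4 × 120.1/(186.8 + 120.1) = 5.24 V.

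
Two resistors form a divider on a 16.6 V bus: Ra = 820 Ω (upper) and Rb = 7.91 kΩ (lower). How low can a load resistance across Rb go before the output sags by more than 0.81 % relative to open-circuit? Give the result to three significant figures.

R_L(min) ≈ 91.0 kΩ

Output resistance R_th = Ra‖Rb = (820 × 7910)/8730 = 743.0 Ω.
The fractional drop is R_th/(R_th + R_L); requiring this ≤ 0.00810 gives R_L ≥ R_th(1/0.00810 − 1) = 743.0 × 122.5 = 91.0 kΩ.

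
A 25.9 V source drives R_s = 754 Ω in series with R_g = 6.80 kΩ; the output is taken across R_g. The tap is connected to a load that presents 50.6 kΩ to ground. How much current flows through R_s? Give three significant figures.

R_g‖R_L = 5994 Ω, so the source sees R_s + R_g‖R_L = 6748 Ω.
I = 25.9 V / 6748 Ω = 3.84 mA.

I ≈ 3.84 mA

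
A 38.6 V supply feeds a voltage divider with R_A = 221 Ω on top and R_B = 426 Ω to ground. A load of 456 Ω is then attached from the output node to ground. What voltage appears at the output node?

The load sits in parallel with R_B: R_B‖R_L = (426 × 456) / (426 + 456) = 220.2 Ω.
V_out = 38.6 × 220.2 / (221 + 220.2) = 38.6 × 220.2/441.2 = 19.3 V.
(Unloaded it would have been 25.4 V.)

V_out ≈ 19.3 V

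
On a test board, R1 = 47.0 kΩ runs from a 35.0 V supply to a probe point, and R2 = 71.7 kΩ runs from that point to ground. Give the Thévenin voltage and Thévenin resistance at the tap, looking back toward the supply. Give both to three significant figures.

V_th is the open-circuit tap voltage: 35.0 × 71.7/(47.0 + 71.7) = 21.1 V.
With the supply zeroed, R1 and R2 appear in parallel from the tap: R_th = R1‖R2 = (47.0 × 71.7)/118.7 = 28.4 kΩ.

V_th = 21.1 V, R_th = 28.4 kΩ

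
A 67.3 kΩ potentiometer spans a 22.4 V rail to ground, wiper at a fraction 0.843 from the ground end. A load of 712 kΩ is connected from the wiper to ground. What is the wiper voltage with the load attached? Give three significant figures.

V ≈ 18.6 V

The wiper splits the pot into (1−α)R = 10.57 kΩ above and αR = 56.73 kΩ below.
Lower section ‖ load = 52.55 kΩ.
V_wiper = 22.4 × 52.55/(10.57 + 52.55) = 18.6 V.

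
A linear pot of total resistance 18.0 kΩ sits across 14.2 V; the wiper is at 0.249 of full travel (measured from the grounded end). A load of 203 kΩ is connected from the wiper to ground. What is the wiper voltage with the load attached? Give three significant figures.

V ≈ 3.48 V

The wiper splits the pot into (1−α)R = 13.52 kΩ above and αR = 4.482 kΩ below.
Lower section ‖ load = 4.385 kΩ.
V_wiper = 14.2 × 4.385/(13.52 + 4.385) = 3.48 V.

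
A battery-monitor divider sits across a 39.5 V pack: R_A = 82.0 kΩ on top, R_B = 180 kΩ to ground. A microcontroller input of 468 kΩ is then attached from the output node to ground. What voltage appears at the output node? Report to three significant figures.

The load sits in parallel with R_B: R_B‖R_L = (180 × 468) / (180 + 468) = 130.0 kΩ.
V_out = 39.5 × 130.0 / (82.0 + 130.0) = 39.5 × 130.0/212.0 = 24.2 V.
(Unloaded it would have been 27.1 V.)

V_out ≈ 24.2 V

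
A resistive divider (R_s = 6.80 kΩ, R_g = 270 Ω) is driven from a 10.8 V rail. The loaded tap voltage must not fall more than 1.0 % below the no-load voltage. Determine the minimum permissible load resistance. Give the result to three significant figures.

Output resistance R_th = R_s‖R_g = (6800 × 270)/7070 = 259.7 Ω.
The fractional drop is R_th/(R_th + R_L); requiring this ≤ 0.0100 gives R_L ≥ R_th(1/0.0100 − 1) = 259.7 × 99.00 = 25.7 kΩ.

R_L(min) ≈ 25.7 kΩ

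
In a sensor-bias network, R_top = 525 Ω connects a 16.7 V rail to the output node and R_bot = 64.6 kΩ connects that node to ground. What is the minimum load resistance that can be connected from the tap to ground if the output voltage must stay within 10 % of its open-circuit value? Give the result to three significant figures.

R_L(min) ≈ 4.69 kΩ

Output resistance R_th = R_top‖R_bot = (525 × 64600)/65120 = 520.8 Ω.
The fractional drop is R_th/(R_th + R_L); requiring this ≤ 0.100 gives R_L ≥ R_th(1/0.100 − 1) = 520.8 × 9.000 = 4.69 kΩ.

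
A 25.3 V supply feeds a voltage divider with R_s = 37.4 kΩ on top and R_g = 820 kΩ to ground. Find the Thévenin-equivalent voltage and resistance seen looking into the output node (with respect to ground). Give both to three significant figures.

V_th = 24.2 V, R_th = 35.8 kΩ

V_th is the open-circuit tap voltage: 25.3 × 820/(37.4 + 820) = 24.2 V.
With the supply zeroed, R_s and R_g appear in parallel from the tap: R_th = R_s‖R_g = (37.4 × 820)/857.4 = 35.8 kΩ.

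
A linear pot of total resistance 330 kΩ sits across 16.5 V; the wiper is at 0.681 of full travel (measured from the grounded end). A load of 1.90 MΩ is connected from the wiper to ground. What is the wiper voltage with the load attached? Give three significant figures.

The wiper splits the pot into (1−α)R = 105.3 kΩ above and αR = 224.7 kΩ below.
Lower section ‖ load = 201.0 kΩ.
V_wiper = 16.5 × 201.0/(105.3 + 201.0) = 10.8 V.

V ≈ 10.8 V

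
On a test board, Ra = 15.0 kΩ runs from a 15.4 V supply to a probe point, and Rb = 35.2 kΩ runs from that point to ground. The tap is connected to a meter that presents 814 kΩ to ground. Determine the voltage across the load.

The load sits in parallel with Rb: Rb‖R_L = (35.2 × 814) / (35.2 + 814) = 33.74 kΩ.
V_out = 15.4 × 33.74 / (15.0 + 33.74) = 15.4 × 33.74/48.74 = 10.7 V.

V_out ≈ 10.7 V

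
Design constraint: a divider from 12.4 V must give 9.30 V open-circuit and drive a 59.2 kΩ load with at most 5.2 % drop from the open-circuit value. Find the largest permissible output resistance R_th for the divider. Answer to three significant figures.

Loading drop = R_th/(R_th + R_L) ≤ 0.0520, so R_th ≤ R_L · ε/(1−ε) = 59.2 kΩ × 0.0520/0.9480 = 3.25 kΩ.

R_th ≤ 3.25 kΩ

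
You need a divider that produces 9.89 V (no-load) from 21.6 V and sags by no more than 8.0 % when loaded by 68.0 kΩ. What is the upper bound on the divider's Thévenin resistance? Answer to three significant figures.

R_th ≤ 5.91 kΩ

Loading drop = R_th/(R_th + R_L) ≤ 0.0800, so R_th ≤ R_L · ε/(1−ε) = 68.0 kΩ × 0.0800/0.9200 = 5.91 kΩ.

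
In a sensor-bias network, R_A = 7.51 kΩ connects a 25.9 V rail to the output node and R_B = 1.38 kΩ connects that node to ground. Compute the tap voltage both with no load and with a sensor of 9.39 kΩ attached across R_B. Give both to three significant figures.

Open-circuit: V = 25.9 × 1.38/(7.51 + 1.38) = 4.02 V.
With the load, R_B becomes R_B‖R_L = 1.203 kΩ, so V = 25.9 × 1.203/8.713 = 3.58 V.

Unloaded: 4.02 V; loaded: 3.58 V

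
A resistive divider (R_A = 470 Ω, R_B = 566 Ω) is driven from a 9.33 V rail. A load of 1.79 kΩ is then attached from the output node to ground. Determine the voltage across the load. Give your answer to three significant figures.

V_out ≈ 4.46 V

The load sits in parallel with R_B: R_B‖R_L = (566 × 1790) / (566 + 1790) = 430.0 Ω.
V_out = 9.33 × 430.0 / (470 + 430.0) = 9.33 × 430.0/900.0 = 4.46 V.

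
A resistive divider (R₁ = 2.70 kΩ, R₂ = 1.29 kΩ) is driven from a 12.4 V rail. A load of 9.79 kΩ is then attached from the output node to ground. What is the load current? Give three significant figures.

R₂‖R_L = 1.140 kΩ; V_out = 12.4 × 1.140/3.840 = 3.681 V.
I_L = V_out / R_L = 3.681 / 9.79 kΩ = 0.376 mA.

I_L ≈ 0.376 mA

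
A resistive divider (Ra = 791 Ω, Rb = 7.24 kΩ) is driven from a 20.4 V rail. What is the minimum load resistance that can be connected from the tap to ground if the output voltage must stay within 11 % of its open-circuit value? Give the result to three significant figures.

Output resistance R_th = Ra‖Rb = (791 × 7240)/8031 = 713.1 Ω.
The fractional drop is R_th/(R_th + R_L); requiring this ≤ 0.110 gives R_L ≥ R_th(1/0.110 − 1) = 713.1 × 8.091 = 5.77 kΩ.

R_L(min) ≈ 5.77 kΩ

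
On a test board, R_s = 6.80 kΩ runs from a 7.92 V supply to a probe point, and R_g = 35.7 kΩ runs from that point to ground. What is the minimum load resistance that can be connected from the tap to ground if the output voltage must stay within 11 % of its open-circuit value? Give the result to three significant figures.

Output resistance R_th = R_s‖R_g = (6.80 × 35.7)/42.50 = 5.712 kΩ.
The fractional drop is R_th/(R_th + R_L); requiring this ≤ 0.110 gives R_L ≥ R_th(1/0.110 − 1) = 5.712 × 8.091 = 46.2 kΩ.

R_L(min) ≈ 46.2 kΩ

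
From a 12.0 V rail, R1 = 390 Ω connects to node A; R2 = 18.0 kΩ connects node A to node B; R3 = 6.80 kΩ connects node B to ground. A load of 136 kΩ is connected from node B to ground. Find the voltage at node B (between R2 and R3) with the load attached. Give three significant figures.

V ≈ 3.13 V

At node B, R3 is in parallel with the load: R3‖R_L = 6476 Ω.
Below node A the resistance is R2 + (R3‖R_L) = 24480 Ω, so V_A = 12.0 × 24480/24870 = 11.81 V.
Then V_B = V_A × (R3‖R_L)/(R2 + R3‖R_L) = 11.81 × 6476/24480 = 3.13 V.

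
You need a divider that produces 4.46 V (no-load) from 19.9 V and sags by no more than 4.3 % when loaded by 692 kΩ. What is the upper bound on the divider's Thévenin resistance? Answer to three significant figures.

Loading drop = R_th/(R_th + R_L) ≤ 0.0430, so R_th ≤ R_L · ε/(1−ε) = 692 kΩ × 0.0430/0.9570 = 31.1 kΩ.
(Any R1, R2 with R2/(R1+R2) = 0.224 and R1‖R2 ≤ 31.1 kΩ will meet the spec.)

R_th ≤ 31.1 kΩ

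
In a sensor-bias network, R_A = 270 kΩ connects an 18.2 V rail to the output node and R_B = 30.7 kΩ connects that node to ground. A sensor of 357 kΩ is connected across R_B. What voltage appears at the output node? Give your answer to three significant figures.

The load sits in parallel with R_B: R_B‖R_L = (30.7 × 357) / (30.7 + 357) = 28.27 kΩ.
V_out = 18.2 × 28.27 / (270 + 28.27) = 18.2 × 28.27/298.3 = 1.72 V.
(Unloaded it would have been 1.86 V.)

V_out ≈ 1.72 V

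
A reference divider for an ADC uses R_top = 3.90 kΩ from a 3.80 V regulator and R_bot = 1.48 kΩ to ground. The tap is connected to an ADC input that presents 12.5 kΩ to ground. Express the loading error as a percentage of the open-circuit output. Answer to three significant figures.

The divider's output (Thévenin) resistance is R_top‖R_bot = 1.073 kΩ.
Fractional drop under load = R_th/(R_th + R_L) = 1.073 / (1.073 + 12.5) = 0.07904.
So the output falls by 7.90 %.

7.90 %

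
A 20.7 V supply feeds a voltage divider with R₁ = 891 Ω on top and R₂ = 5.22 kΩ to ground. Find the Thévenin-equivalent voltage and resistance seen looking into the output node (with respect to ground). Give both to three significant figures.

V_th = 17.7 V, R_th = 761 Ω

V_th is the open-circuit tap voltage: 20.7 × 5220/(891 + 5220) = 17.7 V.
With the supply zeroed, R₁ and R₂ appear in parallel from the tap: R_th = R₁‖R₂ = (891 × 5220)/6111 = 761 Ω.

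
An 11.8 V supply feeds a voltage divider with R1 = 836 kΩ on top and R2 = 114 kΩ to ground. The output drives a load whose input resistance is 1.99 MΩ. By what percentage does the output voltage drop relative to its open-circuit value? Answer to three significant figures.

4.80 %

The divider's output (Thévenin) resistance is R1‖R2 = 100.3 kΩ.
Fractional drop under load = R_th/(R_th + R_L) = 100.3 / (100.3 + 1990) = 0.04799.
So the output falls by 4.80 %.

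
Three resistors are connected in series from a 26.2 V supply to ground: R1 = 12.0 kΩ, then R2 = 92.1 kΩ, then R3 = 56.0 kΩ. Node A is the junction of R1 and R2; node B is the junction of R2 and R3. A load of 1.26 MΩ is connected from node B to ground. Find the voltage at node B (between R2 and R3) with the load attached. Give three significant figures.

V ≈ 8.91 V

At node B, R3 is in parallel with the load: R3‖R_L = 53.62 kΩ.
Below node A the resistance is R2 + (R3‖R_L) = 145.7 kΩ, so V_A = 26.2 × 145.7/157.7 = 24.21 V.
Then V_B = V_A × (R3‖R_L)/(R2 + R3‖R_L) = 24.21 × 53.62/145.7 = 8.91 V.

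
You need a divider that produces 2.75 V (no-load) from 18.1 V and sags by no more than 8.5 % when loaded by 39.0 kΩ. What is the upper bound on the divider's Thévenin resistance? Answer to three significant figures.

R_th ≤ 3.62 kΩ

Loading drop = R_th/(R_th + R_L) ≤ 0.0850, so R_th ≤ R_L · ε/(1−ε) = 39.0 kΩ × 0.0850/0.9150 = 3.62 kΩ.
(Any R1, R2 with R2/(R1+R2) = 0.152 and R1‖R2 ≤ 3.62 kΩ will meet the spec.)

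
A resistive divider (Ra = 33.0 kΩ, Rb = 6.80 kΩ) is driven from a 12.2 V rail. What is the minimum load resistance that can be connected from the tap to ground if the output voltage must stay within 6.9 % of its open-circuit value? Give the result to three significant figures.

Output resistance R_th = Ra‖Rb = (33.0 × 6.80)/39.80 = 5.638 kΩ.
The fractional drop is R_th/(R_th + R_L); requiring this ≤ 0.0690 gives R_L ≥ R_th(1/0.0690 − 1) = 5.638 × 13.49 = 76.1 kΩ.

R_L(min) ≈ 76.1 kΩ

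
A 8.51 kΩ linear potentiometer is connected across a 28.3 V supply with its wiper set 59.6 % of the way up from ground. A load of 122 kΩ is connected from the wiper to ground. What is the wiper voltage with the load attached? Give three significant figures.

The wiper splits the pot into (1−α)R = 3.438 kΩ above and αR = 5.072 kΩ below.
Lower section ‖ load = 4.870 kΩ.
V_wiper = 28.3 × 4.870/(3.438 + 4.870) = 16.6 V.

V ≈ 16.6 V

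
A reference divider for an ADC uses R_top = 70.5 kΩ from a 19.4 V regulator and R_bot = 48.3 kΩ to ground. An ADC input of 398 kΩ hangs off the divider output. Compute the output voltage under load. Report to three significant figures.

The load sits in parallel with R_bot: R_bot‖R_L = (48.3 × 398) / (48.3 + 398) = 43.07 kΩ.
V_out = 19.4 × 43.07 / (70.5 + 43.07) = 19.4 × 43.07/113.6 = 7.36 V.
(Unloaded it would have been 7.89 V.)

V_out ≈ 7.36 V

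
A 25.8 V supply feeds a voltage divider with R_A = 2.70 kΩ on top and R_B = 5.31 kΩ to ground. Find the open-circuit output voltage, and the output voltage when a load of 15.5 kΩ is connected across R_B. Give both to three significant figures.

Open-circuit: V = 25.8 × 5.31/(2.70 + 5.31) = 17.1 V.
With the load, R_B becomes R_B‖R_L = 3.955 kΩ, so V = 25.8 × 3.955/6.655 = 15.3 V.

Unloaded: 17.1 V; loaded: 15.3 V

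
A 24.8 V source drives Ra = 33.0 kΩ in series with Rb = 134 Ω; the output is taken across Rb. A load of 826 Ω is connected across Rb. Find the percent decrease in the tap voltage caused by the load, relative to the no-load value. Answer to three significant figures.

The divider's output (Thévenin) resistance is Ra‖Rb = 133.5 Ω.
Fractional drop under load = R_th/(R_th + R_L) = 133.5 / (133.5 + 826) = 0.1391.
So the output falls by 13.9 %.

13.9 %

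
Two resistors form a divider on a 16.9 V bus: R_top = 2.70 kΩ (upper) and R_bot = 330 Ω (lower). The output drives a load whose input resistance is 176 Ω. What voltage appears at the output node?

The load sits in parallel with R_bot: R_bot‖R_L = (330 × 176) / (330 + 176) = 114.8 Ω.
V_out = 16.9 × 114.8 / (2700 + 114.8) = 16.9 × 114.8/2815 = 0.689 V.
(Unloaded it would have been 1.84 V.)

V_out ≈ 0.689 V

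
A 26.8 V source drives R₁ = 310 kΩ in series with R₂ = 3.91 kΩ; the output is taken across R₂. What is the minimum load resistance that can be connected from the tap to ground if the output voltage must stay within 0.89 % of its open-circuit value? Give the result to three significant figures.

Output resistance R_th = R₁‖R₂ = (310 × 3.91)/313.9 = 3.861 kΩ.
The fractional drop is R_th/(R_th + R_L); requiring this ≤ 0.00890 gives R_L ≥ R_th(1/0.00890 − 1) = 3.861 × 111.4 = 430 kΩ.

R_L(min) ≈ 430 kΩ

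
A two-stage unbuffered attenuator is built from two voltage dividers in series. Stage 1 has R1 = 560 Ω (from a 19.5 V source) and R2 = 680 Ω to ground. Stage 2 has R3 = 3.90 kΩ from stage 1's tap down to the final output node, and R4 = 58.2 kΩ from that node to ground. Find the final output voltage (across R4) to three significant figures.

V_out ≈ 9.97 V

Stage 2 presents R3+R4 = 62100 Ω as a load on stage 1's tap.
Stage 1's lower leg becomes R2‖(R3+R4) = 672.6 Ω, so V_mid = 19.5 × 672.6/1233 = 10.64 V.
Stage 2 is itself unloaded: V_out = V_mid × R4/(R3+R4) = 10.64 × 58200/62100 = 9.97 V.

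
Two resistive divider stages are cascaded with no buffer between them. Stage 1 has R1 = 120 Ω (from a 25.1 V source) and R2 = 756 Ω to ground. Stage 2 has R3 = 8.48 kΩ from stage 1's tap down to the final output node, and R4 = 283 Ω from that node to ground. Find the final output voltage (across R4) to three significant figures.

Stage 2 presents R3+R4 = 8763 Ω as a load on stage 1's tap.
Stage 1's lower leg becomes R2‖(R3+R4) = 696.0 Ω, so V_mid = 25.1 × 696.0/816.0 = 21.41 V.
Stage 2 is itself unloaded: V_out = V_mid × R4/(R3+R4) = 21.41 × 283/8763 = 0.691 V.

V_out ≈ 0.691 V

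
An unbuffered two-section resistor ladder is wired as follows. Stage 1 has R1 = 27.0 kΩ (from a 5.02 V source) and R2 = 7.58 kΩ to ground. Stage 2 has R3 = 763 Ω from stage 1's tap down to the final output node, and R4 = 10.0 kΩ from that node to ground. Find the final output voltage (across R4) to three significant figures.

Stage 2 presents R3+R4 = 10760 Ω as a load on stage 1's tap.
Stage 1's lower leg becomes R2‖(R3+R4) = 4448 Ω, so V_mid = 5.02 × 4448/31450 = 0.7100 V.
Stage 2 is itself unloaded: V_out = V_mid × R4/(R3+R4) = 0.7100 × 10000/10760 = 0.660 V.

V_out ≈ 0.660 V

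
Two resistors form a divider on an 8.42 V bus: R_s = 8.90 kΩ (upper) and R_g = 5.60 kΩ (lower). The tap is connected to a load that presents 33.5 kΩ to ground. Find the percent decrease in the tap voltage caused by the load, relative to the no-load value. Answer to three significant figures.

9.31 %

The divider's output (Thévenin) resistance is R_s‖R_g = 3.437 kΩ.
Fractional drop under load = R_th/(R_th + R_L) = 3.437 / (3.437 + 33.5) = 0.09306.
So the output falls by 9.31 %.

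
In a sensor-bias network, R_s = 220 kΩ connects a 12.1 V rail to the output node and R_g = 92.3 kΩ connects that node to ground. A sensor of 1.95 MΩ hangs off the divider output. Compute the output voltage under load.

The load sits in parallel with R_g: R_g‖R_L = (92.3 × 1950) / (92.3 + 1950) = 88.13 kΩ.
V_out = 12.1 × 88.13 / (220 + 88.13) = 12.1 × 88.13/308.1 = 3.46 V.

V_out ≈ 3.46 V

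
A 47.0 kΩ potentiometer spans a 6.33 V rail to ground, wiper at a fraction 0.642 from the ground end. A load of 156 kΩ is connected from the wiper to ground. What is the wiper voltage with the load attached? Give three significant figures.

V ≈ 3.80 V

The wiper splits the pot into (1−α)R = 16.83 kΩ above and αR = 30.17 kΩ below.
Lower section ‖ load = 25.28 kΩ.
V_wiper = 6.33 × 25.28/(16.83 + 25.28) = 3.80 V.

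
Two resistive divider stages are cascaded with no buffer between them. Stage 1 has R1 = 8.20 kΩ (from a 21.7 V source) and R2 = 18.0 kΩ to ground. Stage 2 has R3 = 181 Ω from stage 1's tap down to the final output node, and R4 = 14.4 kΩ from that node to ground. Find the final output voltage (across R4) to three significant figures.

V_out ≈ 10.6 V

Stage 2 presents R3+R4 = 14580 Ω as a load on stage 1's tap.
Stage 1's lower leg becomes R2‖(R3+R4) = 8056 Ω, so V_mid = 21.7 × 8056/16260 = 10.75 V.
Stage 2 is itself unloaded: V_out = V_mid × R4/(R3+R4) = 10.75 × 14400/14580 = 10.6 V.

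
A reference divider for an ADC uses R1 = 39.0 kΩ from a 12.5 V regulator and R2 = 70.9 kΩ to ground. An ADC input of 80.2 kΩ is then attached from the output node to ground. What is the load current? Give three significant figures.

R2‖R_L = 37.63 kΩ; V_out = 12.5 × 37.63/76.63 = 6.138 V.
I_L = V_out / R_L = 6.138 / 80.2 kΩ = 0.0765 mA.

I_L ≈ 0.0765 mA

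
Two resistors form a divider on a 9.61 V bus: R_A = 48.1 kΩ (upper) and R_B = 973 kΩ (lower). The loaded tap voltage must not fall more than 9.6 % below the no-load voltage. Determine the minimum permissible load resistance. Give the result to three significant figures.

Output resistance R_th = R_A‖R_B = (48.1 × 973)/1021 = 45.83 kΩ.
The fractional drop is R_th/(R_th + R_L); requiring this ≤ 0.0960 gives R_L ≥ R_th(1/0.0960 − 1) = 45.83 × 9.417 = 432 kΩ.

R_L(min) ≈ 432 kΩ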